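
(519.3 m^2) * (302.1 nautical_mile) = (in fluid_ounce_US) 9.824e+12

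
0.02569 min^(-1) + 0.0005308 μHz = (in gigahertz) 4.282e-13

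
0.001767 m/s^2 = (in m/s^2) 0.001767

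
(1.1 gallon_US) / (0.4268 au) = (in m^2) 6.522e-14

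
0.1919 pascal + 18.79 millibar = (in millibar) 18.79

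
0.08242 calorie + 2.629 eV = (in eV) 2.152e+18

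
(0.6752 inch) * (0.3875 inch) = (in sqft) 0.001817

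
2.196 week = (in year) 0.04212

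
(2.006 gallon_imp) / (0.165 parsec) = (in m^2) 1.791e-18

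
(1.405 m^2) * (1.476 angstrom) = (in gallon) 5.478e-08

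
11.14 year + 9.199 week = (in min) 5.948e+06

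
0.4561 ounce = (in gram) 12.93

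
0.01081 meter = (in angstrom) 1.081e+08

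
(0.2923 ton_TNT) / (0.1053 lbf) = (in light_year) 2.76e-07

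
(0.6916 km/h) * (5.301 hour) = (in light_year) 3.875e-13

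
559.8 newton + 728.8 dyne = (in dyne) 5.598e+07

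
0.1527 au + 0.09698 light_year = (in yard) 1.003e+15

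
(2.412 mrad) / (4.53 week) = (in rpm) 8.407e-09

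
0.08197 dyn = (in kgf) 8.359e-08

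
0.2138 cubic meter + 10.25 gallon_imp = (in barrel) 1.638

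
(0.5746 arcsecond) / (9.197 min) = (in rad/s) 5.048e-09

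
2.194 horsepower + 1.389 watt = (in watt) 1637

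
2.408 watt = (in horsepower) 0.003229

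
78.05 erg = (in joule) 7.805e-06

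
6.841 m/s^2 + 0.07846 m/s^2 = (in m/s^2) 6.919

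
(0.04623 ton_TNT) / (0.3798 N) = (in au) 0.003404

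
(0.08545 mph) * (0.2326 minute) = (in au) 3.564e-12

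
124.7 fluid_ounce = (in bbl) 0.0232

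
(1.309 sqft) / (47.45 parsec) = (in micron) 8.306e-14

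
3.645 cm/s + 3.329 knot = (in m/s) 1.749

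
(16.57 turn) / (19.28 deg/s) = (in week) 0.0005116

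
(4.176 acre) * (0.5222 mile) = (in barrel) 8.933e+07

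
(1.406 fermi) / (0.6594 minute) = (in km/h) 1.279e-16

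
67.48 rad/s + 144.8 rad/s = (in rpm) 2027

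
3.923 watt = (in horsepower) 0.005261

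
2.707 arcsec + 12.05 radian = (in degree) 690.4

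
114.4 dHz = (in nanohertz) 1.144e+10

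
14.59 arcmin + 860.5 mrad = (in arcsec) 1.784e+05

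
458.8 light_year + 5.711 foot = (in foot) 1.424e+19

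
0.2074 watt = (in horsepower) 0.0002781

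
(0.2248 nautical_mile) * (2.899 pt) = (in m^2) 0.4258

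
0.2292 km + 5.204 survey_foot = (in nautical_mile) 0.1246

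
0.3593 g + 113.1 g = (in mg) 1.135e+05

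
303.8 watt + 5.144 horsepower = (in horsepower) 5.551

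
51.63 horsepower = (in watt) 3.85e+04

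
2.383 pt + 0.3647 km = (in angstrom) 3.647e+12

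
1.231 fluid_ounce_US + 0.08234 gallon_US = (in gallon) 0.09196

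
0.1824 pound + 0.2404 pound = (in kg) 0.1918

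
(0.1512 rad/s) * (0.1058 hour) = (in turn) 9.166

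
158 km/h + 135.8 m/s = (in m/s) 179.7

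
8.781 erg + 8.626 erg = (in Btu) 1.65e-09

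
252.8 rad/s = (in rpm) 2414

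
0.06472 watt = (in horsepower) 8.679e-05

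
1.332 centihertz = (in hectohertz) 0.0001332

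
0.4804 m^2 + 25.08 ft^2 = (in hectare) 0.000281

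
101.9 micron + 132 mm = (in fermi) 1.321e+14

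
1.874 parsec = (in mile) 3.593e+13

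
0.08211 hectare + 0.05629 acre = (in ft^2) 1.129e+04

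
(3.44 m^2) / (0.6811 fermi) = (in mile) 3.138e+12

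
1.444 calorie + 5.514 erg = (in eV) 3.771e+19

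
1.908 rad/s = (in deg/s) 109.3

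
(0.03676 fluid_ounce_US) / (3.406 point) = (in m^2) 0.0009048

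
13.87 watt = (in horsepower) 0.0186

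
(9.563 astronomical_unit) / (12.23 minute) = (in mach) 5.726e+06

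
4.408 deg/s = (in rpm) 0.7347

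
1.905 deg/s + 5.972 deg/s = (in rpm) 1.313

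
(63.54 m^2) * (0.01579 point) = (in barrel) 0.002226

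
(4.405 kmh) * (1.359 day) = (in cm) 1.437e+07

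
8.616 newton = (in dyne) 8.616e+05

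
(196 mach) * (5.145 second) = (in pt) 9.733e+08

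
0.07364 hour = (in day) 0.003068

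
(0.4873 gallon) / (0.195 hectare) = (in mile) 5.878e-10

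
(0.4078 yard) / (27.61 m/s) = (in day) 1.563e-07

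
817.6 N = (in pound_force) 183.8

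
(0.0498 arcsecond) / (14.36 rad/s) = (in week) 2.78e-14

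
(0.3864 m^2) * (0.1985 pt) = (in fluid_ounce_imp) 0.9523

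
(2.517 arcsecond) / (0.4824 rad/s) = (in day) 2.928e-10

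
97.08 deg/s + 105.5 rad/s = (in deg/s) 6142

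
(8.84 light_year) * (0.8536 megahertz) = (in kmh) 2.57e+23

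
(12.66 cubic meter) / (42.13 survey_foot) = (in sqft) 10.61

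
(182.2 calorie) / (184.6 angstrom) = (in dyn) 4.13e+15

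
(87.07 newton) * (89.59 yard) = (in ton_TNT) 1.705e-06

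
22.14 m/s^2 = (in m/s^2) 22.14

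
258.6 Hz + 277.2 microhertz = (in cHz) 2.586e+04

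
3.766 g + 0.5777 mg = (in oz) 0.1329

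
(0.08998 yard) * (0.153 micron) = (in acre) 3.111e-12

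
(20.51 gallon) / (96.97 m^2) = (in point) 2.27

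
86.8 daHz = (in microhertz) 8.68e+08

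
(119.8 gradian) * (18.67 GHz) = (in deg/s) 2.013e+12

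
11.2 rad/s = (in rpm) 107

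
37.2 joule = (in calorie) 8.891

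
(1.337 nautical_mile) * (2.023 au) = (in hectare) 7.494e+10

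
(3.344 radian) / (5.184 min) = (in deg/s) 0.616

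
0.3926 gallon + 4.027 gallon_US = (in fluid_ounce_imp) 588.8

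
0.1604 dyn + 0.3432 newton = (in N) 0.3432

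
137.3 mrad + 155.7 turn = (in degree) 5.606e+04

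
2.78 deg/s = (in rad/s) 0.04852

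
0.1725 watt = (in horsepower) 0.0002313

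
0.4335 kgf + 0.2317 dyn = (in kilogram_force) 0.4335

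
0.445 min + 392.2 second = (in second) 418.9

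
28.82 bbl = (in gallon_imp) 1008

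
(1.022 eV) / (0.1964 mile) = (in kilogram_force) 5.283e-23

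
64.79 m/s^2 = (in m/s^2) 64.79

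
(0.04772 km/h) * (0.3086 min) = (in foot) 0.8052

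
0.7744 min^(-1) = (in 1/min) 0.7744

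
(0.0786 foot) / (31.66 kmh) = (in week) 4.504e-09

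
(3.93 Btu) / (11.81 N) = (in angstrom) 3.511e+12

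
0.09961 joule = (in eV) 6.217e+17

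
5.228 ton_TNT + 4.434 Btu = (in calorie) 5.228e+09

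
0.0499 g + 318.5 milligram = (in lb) 0.0008122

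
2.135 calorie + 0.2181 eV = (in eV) 5.575e+19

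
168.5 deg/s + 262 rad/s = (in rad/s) 264.9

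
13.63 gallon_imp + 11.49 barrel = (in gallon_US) 498.9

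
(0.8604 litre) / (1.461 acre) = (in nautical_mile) 7.858e-11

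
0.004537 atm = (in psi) 0.06668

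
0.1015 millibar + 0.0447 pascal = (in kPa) 0.01019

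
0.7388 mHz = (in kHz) 7.388e-07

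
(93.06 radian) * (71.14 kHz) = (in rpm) 6.322e+07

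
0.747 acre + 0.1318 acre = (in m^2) 3556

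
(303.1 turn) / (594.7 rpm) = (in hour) 0.008494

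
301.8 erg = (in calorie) 7.213e-06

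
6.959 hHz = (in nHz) 6.959e+11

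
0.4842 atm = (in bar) 0.4906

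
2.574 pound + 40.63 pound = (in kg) 19.6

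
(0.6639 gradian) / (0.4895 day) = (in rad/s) 2.466e-07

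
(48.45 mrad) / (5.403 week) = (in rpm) 1.416e-07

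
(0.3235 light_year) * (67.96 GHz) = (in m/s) 2.08e+26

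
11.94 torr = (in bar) 0.01592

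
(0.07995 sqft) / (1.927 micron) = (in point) 1.093e+07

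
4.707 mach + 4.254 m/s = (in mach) 4.719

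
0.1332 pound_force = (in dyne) 5.925e+04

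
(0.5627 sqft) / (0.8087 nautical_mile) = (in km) 3.49e-08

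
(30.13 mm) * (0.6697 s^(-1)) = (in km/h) 0.07264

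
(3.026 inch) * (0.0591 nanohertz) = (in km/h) 1.635e-11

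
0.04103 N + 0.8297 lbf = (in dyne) 3.732e+05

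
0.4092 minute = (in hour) 0.00682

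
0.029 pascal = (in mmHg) 0.0002175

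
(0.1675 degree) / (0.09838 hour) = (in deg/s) 0.0004729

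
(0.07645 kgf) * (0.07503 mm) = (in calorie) 1.344e-05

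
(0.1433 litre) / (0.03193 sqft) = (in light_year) 5.106e-18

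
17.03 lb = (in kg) 7.725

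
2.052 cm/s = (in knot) 0.03989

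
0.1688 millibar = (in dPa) 168.8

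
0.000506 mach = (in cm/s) 17.23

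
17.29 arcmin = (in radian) 0.005029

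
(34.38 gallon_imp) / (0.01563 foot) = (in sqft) 353.1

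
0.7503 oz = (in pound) 0.04689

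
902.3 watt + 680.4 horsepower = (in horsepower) 681.6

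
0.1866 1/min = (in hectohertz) 3.11e-05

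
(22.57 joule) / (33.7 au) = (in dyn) 4.477e-07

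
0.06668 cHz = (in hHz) 6.668e-06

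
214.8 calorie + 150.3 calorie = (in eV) 9.534e+21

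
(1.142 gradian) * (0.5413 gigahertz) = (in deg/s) 5.563e+08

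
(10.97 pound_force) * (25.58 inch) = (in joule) 31.7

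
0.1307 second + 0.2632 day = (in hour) 6.317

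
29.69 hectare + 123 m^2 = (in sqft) 3.197e+06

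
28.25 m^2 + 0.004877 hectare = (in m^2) 77.02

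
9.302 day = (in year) 0.02548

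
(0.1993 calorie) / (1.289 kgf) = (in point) 187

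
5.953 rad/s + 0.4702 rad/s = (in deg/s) 368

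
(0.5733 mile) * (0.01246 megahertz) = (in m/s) 1.15e+07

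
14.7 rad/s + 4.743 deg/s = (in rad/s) 14.78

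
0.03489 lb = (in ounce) 0.5582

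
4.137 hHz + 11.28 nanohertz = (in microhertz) 4.137e+08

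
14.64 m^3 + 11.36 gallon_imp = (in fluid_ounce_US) 4.968e+05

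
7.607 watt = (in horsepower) 0.0102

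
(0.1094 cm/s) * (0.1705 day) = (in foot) 52.87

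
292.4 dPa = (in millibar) 0.2924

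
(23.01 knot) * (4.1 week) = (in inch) 1.156e+09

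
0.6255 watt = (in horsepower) 0.0008388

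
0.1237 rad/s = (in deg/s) 7.087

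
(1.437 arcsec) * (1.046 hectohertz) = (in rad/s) 0.0007287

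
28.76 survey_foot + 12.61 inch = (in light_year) 9.604e-16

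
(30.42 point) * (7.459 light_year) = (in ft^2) 8.151e+15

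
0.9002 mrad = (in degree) 0.05158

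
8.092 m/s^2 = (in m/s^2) 8.092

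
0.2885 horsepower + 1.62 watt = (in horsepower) 0.2907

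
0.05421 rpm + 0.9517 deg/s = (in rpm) 0.2128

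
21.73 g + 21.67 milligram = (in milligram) 2.175e+04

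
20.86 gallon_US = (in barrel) 0.4967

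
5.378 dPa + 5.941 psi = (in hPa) 409.6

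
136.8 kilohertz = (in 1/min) 8.208e+06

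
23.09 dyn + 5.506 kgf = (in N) 54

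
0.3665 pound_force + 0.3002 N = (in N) 1.93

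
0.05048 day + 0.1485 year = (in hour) 1302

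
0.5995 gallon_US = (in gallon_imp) 0.4992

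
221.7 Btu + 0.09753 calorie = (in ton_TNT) 5.59e-05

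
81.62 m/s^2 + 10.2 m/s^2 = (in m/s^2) 91.82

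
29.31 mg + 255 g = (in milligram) 2.55e+05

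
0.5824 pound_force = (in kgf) 0.2642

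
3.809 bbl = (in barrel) 3.809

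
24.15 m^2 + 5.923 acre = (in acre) 5.929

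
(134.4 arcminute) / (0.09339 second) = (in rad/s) 0.4186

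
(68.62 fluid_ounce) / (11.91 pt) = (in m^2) 0.483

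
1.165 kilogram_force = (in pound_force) 2.568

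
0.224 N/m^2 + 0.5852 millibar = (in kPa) 0.05874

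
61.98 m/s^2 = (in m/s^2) 61.98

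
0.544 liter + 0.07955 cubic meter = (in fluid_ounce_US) 2708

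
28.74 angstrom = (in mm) 2.874e-06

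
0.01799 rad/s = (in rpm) 0.1718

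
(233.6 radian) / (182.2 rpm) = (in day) 0.0001417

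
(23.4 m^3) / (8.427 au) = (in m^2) 1.856e-11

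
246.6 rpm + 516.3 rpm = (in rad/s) 79.89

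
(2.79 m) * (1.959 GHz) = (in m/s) 5.466e+09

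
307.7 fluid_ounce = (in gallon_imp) 2.002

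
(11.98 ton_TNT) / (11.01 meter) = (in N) 4.553e+09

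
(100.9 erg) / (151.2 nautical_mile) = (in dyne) 3.603e-06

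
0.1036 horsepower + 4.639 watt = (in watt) 81.89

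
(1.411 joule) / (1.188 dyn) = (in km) 118.8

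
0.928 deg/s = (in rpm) 0.1547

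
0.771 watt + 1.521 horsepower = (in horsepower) 1.522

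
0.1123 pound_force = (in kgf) 0.05094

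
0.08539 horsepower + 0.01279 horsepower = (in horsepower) 0.09818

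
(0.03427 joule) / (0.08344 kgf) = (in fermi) 4.188e+13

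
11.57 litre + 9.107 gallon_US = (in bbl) 0.2896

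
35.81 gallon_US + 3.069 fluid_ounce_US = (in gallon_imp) 29.84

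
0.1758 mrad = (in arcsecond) 36.26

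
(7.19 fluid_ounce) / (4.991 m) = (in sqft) 0.0004586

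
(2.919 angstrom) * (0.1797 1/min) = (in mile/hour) 1.956e-12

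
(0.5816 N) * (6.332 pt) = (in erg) 1.299e+04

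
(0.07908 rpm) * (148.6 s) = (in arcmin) 4230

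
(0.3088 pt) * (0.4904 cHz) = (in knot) 1.038e-06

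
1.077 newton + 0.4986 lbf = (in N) 3.295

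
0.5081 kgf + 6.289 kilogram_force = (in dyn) 6.666e+06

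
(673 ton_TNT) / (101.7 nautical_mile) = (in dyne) 1.495e+12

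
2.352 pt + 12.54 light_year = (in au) 7.93e+05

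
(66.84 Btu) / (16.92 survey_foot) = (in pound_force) 3074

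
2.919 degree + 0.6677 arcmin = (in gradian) 3.256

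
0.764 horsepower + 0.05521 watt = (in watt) 569.8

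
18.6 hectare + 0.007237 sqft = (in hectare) 18.6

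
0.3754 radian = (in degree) 21.51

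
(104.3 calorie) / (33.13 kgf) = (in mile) 0.0008346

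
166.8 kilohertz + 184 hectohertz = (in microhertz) 1.852e+11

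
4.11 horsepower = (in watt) 3065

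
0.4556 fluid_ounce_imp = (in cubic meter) 1.294e-05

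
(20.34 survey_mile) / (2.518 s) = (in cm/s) 1.3e+06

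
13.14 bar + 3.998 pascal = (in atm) 12.97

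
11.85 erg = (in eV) 7.396e+12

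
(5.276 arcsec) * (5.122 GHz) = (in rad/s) 1.31e+05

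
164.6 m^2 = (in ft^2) 1772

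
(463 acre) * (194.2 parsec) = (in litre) 1.123e+28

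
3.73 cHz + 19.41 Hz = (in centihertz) 1945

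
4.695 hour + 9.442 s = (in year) 0.0005363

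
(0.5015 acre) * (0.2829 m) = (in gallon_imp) 1.263e+05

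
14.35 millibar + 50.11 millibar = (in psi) 0.9349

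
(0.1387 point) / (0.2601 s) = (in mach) 5.525e-07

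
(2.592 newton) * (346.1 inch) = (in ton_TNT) 5.446e-09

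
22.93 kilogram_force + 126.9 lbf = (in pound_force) 177.5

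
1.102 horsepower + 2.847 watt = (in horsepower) 1.106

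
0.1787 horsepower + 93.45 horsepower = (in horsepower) 93.63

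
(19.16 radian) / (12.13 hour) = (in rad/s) 0.0004388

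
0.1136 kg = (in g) 113.6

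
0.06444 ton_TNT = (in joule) 2.696e+08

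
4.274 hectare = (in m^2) 4.274e+04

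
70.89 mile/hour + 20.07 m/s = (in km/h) 186.3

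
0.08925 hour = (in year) 1.019e-05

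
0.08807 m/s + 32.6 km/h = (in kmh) 32.92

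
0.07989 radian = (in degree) 4.577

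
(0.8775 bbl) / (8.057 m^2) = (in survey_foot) 0.05681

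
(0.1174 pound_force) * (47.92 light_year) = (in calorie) 5.659e+16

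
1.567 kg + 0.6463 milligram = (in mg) 1.567e+06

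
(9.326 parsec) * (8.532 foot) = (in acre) 1.849e+14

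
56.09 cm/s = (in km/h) 2.019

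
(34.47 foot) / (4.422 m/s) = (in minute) 0.0396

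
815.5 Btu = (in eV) 5.37e+24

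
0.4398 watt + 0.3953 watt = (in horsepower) 0.00112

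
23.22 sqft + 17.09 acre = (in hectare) 6.916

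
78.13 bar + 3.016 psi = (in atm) 77.31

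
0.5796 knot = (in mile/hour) 0.667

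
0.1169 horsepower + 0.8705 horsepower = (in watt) 736.3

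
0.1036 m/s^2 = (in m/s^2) 0.1036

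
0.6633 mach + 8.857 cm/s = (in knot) 439.2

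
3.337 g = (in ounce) 0.1177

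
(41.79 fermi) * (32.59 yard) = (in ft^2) 1.34e-11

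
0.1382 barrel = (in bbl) 0.1382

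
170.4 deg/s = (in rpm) 28.4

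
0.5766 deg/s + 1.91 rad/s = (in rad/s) 1.92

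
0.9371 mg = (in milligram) 0.9371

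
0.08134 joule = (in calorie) 0.01944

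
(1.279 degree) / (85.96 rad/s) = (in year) 8.235e-12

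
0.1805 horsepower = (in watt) 134.6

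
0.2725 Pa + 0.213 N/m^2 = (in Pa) 0.4855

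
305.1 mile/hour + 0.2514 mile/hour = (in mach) 0.4009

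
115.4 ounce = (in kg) 3.272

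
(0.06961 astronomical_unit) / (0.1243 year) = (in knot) 5164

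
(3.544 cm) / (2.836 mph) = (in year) 8.864e-10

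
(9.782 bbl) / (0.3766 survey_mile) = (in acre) 6.341e-07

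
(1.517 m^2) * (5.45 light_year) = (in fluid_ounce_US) 2.645e+21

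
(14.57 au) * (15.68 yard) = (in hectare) 3.125e+09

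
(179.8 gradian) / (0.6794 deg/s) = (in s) 238.2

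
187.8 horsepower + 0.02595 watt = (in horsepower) 187.8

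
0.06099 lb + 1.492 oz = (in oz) 2.468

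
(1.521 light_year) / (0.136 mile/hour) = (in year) 7.505e+09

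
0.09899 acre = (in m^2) 400.6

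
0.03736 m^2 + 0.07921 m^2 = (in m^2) 0.1166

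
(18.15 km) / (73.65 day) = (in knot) 0.005544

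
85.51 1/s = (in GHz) 8.551e-08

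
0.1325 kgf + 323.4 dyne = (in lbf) 0.2928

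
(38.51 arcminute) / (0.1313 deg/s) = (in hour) 0.001358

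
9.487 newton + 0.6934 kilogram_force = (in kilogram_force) 1.661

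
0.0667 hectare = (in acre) 0.1648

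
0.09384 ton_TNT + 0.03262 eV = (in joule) 3.926e+08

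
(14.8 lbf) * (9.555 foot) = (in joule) 191.7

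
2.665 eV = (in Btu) 4.047e-22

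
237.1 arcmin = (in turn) 0.01098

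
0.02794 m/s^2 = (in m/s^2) 0.02794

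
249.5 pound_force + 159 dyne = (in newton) 1110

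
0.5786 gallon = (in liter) 2.19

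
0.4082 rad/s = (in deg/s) 23.39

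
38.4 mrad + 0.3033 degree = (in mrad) 43.69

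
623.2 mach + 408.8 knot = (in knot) 4.129e+05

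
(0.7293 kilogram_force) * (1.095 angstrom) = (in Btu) 7.423e-13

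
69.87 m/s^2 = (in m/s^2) 69.87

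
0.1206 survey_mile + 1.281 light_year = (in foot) 3.976e+16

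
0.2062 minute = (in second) 12.37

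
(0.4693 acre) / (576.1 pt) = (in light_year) 9.877e-13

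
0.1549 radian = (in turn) 0.02465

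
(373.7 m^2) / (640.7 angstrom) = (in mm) 5.833e+12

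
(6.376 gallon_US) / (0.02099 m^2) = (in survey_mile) 0.0007145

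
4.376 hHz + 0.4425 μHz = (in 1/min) 2.626e+04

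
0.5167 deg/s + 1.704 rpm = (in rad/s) 0.1875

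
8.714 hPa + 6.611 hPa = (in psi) 0.2223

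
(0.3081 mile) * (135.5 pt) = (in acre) 0.005857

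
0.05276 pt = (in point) 0.05276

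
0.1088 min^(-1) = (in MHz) 1.813e-09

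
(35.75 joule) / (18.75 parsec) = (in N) 6.179e-17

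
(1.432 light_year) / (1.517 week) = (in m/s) 1.477e+10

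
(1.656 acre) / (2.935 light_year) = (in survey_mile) 1.5e-16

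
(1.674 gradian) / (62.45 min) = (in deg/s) 0.0004021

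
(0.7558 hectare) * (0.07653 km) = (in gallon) 1.528e+08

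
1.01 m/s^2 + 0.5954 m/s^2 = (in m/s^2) 1.605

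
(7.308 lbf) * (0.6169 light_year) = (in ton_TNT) 4.535e+07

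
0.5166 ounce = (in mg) 1.465e+04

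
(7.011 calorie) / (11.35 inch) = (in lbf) 22.87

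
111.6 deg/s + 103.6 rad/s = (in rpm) 1008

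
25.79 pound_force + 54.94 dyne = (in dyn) 1.147e+07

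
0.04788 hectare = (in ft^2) 5154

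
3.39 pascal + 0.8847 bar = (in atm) 0.8732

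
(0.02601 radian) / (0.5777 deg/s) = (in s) 2.58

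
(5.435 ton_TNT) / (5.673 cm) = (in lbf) 9.011e+10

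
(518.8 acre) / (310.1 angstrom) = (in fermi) 6.77e+28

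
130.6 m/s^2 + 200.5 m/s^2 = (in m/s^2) 331.1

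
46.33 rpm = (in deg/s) 278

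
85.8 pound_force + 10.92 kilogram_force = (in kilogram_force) 49.84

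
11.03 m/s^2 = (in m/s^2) 11.03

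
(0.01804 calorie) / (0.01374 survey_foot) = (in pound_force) 4.052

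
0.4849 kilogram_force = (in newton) 4.755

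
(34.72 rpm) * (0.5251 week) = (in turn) 1.838e+05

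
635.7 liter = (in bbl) 3.998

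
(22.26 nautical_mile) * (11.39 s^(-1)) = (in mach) 1379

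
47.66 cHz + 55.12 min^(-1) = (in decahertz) 0.1395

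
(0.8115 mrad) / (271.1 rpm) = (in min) 4.764e-07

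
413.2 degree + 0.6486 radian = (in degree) 450.4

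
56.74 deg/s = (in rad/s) 0.9903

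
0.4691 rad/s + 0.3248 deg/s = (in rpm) 4.534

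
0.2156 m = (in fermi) 2.156e+14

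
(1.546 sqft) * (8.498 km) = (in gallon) 3.224e+05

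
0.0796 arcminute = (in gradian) 0.001474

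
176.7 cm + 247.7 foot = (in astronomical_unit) 5.165e-10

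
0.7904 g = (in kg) 0.0007904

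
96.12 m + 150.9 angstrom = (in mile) 0.05973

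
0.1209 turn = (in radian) 0.7596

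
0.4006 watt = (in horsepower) 0.0005372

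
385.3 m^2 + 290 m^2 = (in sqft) 7269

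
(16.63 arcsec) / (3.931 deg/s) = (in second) 0.001175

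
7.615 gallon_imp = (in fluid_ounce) 1171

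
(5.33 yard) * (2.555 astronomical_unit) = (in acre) 4.603e+08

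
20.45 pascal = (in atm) 0.0002018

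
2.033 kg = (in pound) 4.482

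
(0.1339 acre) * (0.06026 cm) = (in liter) 326.5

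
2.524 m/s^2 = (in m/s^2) 2.524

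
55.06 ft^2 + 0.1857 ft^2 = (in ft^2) 55.25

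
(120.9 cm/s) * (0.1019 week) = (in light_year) 7.876e-12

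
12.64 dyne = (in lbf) 2.842e-05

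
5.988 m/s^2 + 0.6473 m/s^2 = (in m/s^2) 6.635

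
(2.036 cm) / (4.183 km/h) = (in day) 2.028e-07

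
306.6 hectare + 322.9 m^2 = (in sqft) 3.301e+07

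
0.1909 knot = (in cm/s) 9.821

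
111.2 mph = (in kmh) 179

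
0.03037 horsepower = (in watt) 22.65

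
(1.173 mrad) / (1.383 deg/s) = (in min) 0.0008099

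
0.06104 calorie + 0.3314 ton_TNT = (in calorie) 3.314e+08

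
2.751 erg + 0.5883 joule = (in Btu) 0.0005576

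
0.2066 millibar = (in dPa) 206.6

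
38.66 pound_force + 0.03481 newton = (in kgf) 17.54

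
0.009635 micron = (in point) 2.731e-05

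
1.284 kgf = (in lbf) 2.831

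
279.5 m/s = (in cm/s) 2.795e+04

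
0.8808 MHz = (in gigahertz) 0.0008808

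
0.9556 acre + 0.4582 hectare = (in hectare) 0.8449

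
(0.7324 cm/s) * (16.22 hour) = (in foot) 1403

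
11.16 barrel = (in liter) 1774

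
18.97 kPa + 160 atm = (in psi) 2354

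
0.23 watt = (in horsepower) 0.0003084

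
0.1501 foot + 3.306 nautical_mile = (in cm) 6.123e+05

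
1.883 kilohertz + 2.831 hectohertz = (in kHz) 2.166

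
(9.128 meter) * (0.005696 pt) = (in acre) 4.532e-09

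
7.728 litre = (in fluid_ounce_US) 261.3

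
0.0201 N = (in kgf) 0.00205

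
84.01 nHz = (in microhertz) 0.08401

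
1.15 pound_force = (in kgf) 0.5216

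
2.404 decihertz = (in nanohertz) 2.404e+08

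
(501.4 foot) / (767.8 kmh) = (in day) 8.294e-06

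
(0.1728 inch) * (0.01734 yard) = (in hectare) 6.959e-09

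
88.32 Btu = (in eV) 5.816e+23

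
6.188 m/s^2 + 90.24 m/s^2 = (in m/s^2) 96.43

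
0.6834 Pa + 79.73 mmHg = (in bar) 0.1063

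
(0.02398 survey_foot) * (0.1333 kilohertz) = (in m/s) 0.9743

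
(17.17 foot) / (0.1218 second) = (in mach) 0.1262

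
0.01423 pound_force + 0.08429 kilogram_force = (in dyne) 8.899e+04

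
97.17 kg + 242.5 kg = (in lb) 748.8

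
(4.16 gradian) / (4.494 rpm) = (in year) 4.403e-09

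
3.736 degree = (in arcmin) 224.2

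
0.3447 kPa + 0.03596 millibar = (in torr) 2.612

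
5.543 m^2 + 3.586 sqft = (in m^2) 5.876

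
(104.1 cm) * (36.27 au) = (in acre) 1.396e+09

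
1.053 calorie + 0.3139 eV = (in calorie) 1.053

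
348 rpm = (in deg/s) 2088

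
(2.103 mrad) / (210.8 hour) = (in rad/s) 2.771e-09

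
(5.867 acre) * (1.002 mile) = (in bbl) 2.408e+08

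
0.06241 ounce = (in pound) 0.003901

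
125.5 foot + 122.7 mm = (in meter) 38.38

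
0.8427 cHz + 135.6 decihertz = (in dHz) 135.7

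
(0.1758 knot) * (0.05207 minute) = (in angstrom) 2.826e+09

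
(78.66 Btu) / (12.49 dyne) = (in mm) 6.645e+11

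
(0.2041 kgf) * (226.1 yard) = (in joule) 413.8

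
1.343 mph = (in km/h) 2.161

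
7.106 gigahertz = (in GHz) 7.106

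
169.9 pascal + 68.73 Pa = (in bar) 0.002386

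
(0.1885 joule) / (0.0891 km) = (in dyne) 211.6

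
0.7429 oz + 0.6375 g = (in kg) 0.0217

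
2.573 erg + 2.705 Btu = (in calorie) 682.1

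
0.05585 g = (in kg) 5.585e-05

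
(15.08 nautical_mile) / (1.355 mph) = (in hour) 12.81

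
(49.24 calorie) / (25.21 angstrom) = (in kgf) 8.333e+09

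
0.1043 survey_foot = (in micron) 3.179e+04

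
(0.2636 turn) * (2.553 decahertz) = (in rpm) 403.8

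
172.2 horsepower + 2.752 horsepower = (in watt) 1.305e+05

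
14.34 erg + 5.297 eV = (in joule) 1.434e-06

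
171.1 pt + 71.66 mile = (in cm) 1.153e+07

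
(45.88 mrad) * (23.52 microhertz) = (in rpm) 1.03e-05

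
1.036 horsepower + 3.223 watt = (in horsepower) 1.04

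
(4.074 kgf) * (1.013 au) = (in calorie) 1.447e+12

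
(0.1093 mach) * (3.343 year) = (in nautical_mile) 2.119e+06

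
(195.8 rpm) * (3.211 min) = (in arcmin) 1.358e+07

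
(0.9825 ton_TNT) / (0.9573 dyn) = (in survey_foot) 1.409e+15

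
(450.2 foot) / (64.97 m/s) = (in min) 0.0352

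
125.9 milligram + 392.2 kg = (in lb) 864.7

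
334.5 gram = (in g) 334.5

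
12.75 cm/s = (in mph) 0.2852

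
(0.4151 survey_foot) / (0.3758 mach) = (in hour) 2.747e-07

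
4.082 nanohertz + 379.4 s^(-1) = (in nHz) 3.794e+11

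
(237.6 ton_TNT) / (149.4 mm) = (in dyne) 6.654e+17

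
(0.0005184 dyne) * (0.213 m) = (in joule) 1.104e-09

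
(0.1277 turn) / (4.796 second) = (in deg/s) 9.585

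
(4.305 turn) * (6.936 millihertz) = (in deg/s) 10.75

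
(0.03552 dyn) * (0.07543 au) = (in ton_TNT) 9.58e-07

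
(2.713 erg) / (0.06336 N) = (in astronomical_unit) 2.862e-17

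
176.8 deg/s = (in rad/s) 3.086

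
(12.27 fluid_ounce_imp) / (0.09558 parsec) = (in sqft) 1.272e-18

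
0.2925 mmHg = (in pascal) 39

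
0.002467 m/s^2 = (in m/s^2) 0.002467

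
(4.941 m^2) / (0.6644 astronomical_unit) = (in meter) 4.971e-11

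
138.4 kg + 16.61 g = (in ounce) 4883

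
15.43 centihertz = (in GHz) 1.543e-10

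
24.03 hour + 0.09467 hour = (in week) 0.1436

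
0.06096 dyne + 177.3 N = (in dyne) 1.773e+07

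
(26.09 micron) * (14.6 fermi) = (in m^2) 3.809e-19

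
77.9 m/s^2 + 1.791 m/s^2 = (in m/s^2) 79.69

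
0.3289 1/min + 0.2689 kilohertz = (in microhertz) 2.689e+08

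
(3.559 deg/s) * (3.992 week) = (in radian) 1.5e+05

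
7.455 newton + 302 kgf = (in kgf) 302.8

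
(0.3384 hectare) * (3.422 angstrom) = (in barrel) 7.284e-06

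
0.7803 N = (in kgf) 0.07957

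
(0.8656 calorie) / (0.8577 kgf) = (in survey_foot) 1.413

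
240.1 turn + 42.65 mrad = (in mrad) 1.509e+06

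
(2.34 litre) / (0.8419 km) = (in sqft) 2.992e-05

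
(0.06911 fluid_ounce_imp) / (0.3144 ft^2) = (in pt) 0.1906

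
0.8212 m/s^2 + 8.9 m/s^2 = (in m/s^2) 9.721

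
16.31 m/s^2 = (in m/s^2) 16.31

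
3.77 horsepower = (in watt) 2811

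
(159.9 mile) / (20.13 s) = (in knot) 2.485e+04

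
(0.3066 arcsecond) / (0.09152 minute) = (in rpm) 2.585e-06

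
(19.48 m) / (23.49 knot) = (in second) 1.612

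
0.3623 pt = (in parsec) 4.142e-21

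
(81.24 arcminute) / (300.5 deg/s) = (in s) 0.004506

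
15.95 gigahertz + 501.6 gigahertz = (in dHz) 5.176e+12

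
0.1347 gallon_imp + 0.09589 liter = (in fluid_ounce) 23.95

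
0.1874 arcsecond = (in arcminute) 0.003123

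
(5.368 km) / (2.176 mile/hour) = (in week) 0.009124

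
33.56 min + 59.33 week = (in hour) 9968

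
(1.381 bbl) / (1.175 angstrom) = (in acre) 4.617e+05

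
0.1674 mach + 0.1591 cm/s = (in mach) 0.1674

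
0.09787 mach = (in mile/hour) 74.55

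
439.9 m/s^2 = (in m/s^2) 439.9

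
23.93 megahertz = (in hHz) 2.393e+05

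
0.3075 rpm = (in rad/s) 0.0322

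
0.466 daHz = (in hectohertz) 0.0466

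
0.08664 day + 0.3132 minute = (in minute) 125.1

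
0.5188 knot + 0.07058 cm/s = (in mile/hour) 0.5986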